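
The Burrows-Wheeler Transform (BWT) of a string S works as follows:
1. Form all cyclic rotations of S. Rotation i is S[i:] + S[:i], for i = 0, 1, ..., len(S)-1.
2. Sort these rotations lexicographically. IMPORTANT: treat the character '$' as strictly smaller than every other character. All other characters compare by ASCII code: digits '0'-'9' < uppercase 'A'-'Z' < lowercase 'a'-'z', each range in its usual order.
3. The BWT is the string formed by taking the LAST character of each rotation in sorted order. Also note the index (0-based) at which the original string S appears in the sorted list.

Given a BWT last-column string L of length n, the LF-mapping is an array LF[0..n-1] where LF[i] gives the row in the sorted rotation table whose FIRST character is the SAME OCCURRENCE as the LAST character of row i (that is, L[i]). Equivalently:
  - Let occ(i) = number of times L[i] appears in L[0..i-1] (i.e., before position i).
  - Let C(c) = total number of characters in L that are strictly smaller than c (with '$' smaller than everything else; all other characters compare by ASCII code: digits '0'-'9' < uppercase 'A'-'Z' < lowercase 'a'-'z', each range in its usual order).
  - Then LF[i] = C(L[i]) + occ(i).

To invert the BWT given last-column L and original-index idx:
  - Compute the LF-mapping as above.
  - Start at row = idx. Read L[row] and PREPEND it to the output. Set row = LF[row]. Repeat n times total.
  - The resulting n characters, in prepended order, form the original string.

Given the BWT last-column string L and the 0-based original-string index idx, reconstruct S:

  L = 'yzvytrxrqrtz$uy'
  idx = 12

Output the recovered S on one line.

Answer: yzyruzqvrtrxty$

Derivation:
LF mapping: 10 13 8 11 5 2 9 3 1 4 6 14 0 7 12
Walk LF starting at row 12, prepending L[row]:
  step 1: row=12, L[12]='$', prepend. Next row=LF[12]=0
  step 2: row=0, L[0]='y', prepend. Next row=LF[0]=10
  step 3: row=10, L[10]='t', prepend. Next row=LF[10]=6
  step 4: row=6, L[6]='x', prepend. Next row=LF[6]=9
  step 5: row=9, L[9]='r', prepend. Next row=LF[9]=4
  step 6: row=4, L[4]='t', prepend. Next row=LF[4]=5
  step 7: row=5, L[5]='r', prepend. Next row=LF[5]=2
  step 8: row=2, L[2]='v', prepend. Next row=LF[2]=8
  step 9: row=8, L[8]='q', prepend. Next row=LF[8]=1
  step 10: row=1, L[1]='z', prepend. Next row=LF[1]=13
  step 11: row=13, L[13]='u', prepend. Next row=LF[13]=7
  step 12: row=7, L[7]='r', prepend. Next row=LF[7]=3
  step 13: row=3, L[3]='y', prepend. Next row=LF[3]=11
  step 14: row=11, L[11]='z', prepend. Next row=LF[11]=14
  step 15: row=14, L[14]='y', prepend. Next row=LF[14]=12
Reversed output: yzyruzqvrtrxty$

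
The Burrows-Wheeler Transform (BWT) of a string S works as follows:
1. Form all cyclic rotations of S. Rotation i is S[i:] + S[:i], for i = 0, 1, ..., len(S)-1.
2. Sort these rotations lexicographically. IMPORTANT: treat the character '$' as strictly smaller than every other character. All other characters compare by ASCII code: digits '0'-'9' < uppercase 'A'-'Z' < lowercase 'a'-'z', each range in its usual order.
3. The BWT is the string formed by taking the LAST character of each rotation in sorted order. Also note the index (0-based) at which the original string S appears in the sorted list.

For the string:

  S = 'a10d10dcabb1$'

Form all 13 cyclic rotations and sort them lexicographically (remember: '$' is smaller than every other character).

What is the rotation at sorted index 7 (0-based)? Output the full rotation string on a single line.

All 13 rotations (rotation i = S[i:]+S[:i]):
  rot[0] = a10d10dcabb1$
  rot[1] = 10d10dcabb1$a
  rot[2] = 0d10dcabb1$a1
  rot[3] = d10dcabb1$a10
  rot[4] = 10dcabb1$a10d
  rot[5] = 0dcabb1$a10d1
  rot[6] = dcabb1$a10d10
  rot[7] = cabb1$a10d10d
  rot[8] = abb1$a10d10dc
  rot[9] = bb1$a10d10dca
  rot[10] = b1$a10d10dcab
  rot[11] = 1$a10d10dcabb
  rot[12] = $a10d10dcabb1
Sorted (with $ < everything):
  sorted[0] = $a10d10dcabb1
  sorted[1] = 0d10dcabb1$a1
  sorted[2] = 0dcabb1$a10d1
  sorted[3] = 1$a10d10dcabb
  sorted[4] = 10d10dcabb1$a
  sorted[5] = 10dcabb1$a10d
  sorted[6] = a10d10dcabb1$
  sorted[7] = abb1$a10d10dc
  sorted[8] = b1$a10d10dcab
  sorted[9] = bb1$a10d10dca
  sorted[10] = cabb1$a10d10d
  sorted[11] = d10dcabb1$a10
  sorted[12] = dcabb1$a10d10
sorted[7] = abb1$a10d10dc

Answer: abb1$a10d10dc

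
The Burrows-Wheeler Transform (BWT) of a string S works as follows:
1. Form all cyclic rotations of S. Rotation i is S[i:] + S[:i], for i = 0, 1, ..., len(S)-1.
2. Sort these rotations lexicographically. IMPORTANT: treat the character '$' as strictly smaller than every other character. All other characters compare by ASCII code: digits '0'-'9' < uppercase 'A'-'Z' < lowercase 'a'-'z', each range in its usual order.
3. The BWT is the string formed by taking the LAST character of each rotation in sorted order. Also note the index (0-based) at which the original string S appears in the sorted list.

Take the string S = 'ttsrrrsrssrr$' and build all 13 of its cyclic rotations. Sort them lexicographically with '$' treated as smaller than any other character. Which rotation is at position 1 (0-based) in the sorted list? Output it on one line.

All 13 rotations (rotation i = S[i:]+S[:i]):
  rot[0] = ttsrrrsrssrr$
  rot[1] = tsrrrsrssrr$t
  rot[2] = srrrsrssrr$tt
  rot[3] = rrrsrssrr$tts
  rot[4] = rrsrssrr$ttsr
  rot[5] = rsrssrr$ttsrr
  rot[6] = srssrr$ttsrrr
  rot[7] = rssrr$ttsrrrs
  rot[8] = ssrr$ttsrrrsr
  rot[9] = srr$ttsrrrsrs
  rot[10] = rr$ttsrrrsrss
  rot[11] = r$ttsrrrsrssr
  rot[12] = $ttsrrrsrssrr
Sorted (with $ < everything):
  sorted[0] = $ttsrrrsrssrr
  sorted[1] = r$ttsrrrsrssr
  sorted[2] = rr$ttsrrrsrss
  sorted[3] = rrrsrssrr$tts
  sorted[4] = rrsrssrr$ttsr
  sorted[5] = rsrssrr$ttsrr
  sorted[6] = rssrr$ttsrrrs
  sorted[7] = srr$ttsrrrsrs
  sorted[8] = srrrsrssrr$tt
  sorted[9] = srssrr$ttsrrr
  sorted[10] = ssrr$ttsrrrsr
  sorted[11] = tsrrrsrssrr$t
  sorted[12] = ttsrrrsrssrr$
sorted[1] = r$ttsrrrsrssr

Answer: r$ttsrrrsrssr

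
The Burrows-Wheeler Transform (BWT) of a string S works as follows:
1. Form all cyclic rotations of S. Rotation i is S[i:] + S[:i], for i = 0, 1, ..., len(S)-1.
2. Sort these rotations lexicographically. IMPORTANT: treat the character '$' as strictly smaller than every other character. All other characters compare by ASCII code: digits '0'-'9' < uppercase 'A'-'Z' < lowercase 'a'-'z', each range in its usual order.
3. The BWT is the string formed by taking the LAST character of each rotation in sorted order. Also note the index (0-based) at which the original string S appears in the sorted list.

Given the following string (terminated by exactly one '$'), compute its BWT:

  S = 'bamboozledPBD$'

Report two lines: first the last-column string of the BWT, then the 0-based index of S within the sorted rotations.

Answer: DPBdb$melzaboo
5

Derivation:
All 14 rotations (rotation i = S[i:]+S[:i]):
  rot[0] = bamboozledPBD$
  rot[1] = amboozledPBD$b
  rot[2] = mboozledPBD$ba
  rot[3] = boozledPBD$bam
  rot[4] = oozledPBD$bamb
  rot[5] = ozledPBD$bambo
  rot[6] = zledPBD$bamboo
  rot[7] = ledPBD$bambooz
  rot[8] = edPBD$bamboozl
  rot[9] = dPBD$bamboozle
  rot[10] = PBD$bamboozled
  rot[11] = BD$bamboozledP
  rot[12] = D$bamboozledPB
  rot[13] = $bamboozledPBD
Sorted (with $ < everything):
  sorted[0] = $bamboozledPBD  (last char: 'D')
  sorted[1] = BD$bamboozledP  (last char: 'P')
  sorted[2] = D$bamboozledPB  (last char: 'B')
  sorted[3] = PBD$bamboozled  (last char: 'd')
  sorted[4] = amboozledPBD$b  (last char: 'b')
  sorted[5] = bamboozledPBD$  (last char: '$')
  sorted[6] = boozledPBD$bam  (last char: 'm')
  sorted[7] = dPBD$bamboozle  (last char: 'e')
  sorted[8] = edPBD$bamboozl  (last char: 'l')
  sorted[9] = ledPBD$bambooz  (last char: 'z')
  sorted[10] = mboozledPBD$ba  (last char: 'a')
  sorted[11] = oozledPBD$bamb  (last char: 'b')
  sorted[12] = ozledPBD$bambo  (last char: 'o')
  sorted[13] = zledPBD$bamboo  (last char: 'o')
Last column: DPBdb$melzaboo
Original string S is at sorted index 5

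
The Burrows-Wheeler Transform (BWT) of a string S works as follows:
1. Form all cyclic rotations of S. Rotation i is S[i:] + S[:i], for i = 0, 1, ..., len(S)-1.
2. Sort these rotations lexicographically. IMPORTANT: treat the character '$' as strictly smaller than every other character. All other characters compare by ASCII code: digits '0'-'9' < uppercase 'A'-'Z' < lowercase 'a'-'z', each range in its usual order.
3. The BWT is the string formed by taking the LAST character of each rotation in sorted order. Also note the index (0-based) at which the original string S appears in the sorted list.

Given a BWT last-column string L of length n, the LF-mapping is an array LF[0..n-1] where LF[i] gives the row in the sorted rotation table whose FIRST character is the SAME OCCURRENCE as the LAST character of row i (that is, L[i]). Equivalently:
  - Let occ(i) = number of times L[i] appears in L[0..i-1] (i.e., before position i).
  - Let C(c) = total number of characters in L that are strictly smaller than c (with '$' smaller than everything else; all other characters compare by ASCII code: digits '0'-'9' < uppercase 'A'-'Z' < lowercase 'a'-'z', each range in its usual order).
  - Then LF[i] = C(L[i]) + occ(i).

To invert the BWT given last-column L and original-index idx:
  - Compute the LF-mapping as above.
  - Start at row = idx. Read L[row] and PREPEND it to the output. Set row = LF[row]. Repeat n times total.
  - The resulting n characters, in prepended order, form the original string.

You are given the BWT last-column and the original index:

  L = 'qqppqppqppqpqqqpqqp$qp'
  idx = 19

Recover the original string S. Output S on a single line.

Answer: qqqpppppqpqqqqpppqqpq$

Derivation:
LF mapping: 11 12 1 2 13 3 4 14 5 6 15 7 16 17 18 8 19 20 9 0 21 10
Walk LF starting at row 19, prepending L[row]:
  step 1: row=19, L[19]='$', prepend. Next row=LF[19]=0
  step 2: row=0, L[0]='q', prepend. Next row=LF[0]=11
  step 3: row=11, L[11]='p', prepend. Next row=LF[11]=7
  step 4: row=7, L[7]='q', prepend. Next row=LF[7]=14
  step 5: row=14, L[14]='q', prepend. Next row=LF[14]=18
  step 6: row=18, L[18]='p', prepend. Next row=LF[18]=9
  step 7: row=9, L[9]='p', prepend. Next row=LF[9]=6
  step 8: row=6, L[6]='p', prepend. Next row=LF[6]=4
  step 9: row=4, L[4]='q', prepend. Next row=LF[4]=13
  step 10: row=13, L[13]='q', prepend. Next row=LF[13]=17
  step 11: row=17, L[17]='q', prepend. Next row=LF[17]=20
  step 12: row=20, L[20]='q', prepend. Next row=LF[20]=21
  step 13: row=21, L[21]='p', prepend. Next row=LF[21]=10
  step 14: row=10, L[10]='q', prepend. Next row=LF[10]=15
  step 15: row=15, L[15]='p', prepend. Next row=LF[15]=8
  step 16: row=8, L[8]='p', prepend. Next row=LF[8]=5
  step 17: row=5, L[5]='p', prepend. Next row=LF[5]=3
  step 18: row=3, L[3]='p', prepend. Next row=LF[3]=2
  step 19: row=2, L[2]='p', prepend. Next row=LF[2]=1
  step 20: row=1, L[1]='q', prepend. Next row=LF[1]=12
  step 21: row=12, L[12]='q', prepend. Next row=LF[12]=16
  step 22: row=16, L[16]='q', prepend. Next row=LF[16]=19
Reversed output: qqqpppppqpqqqqpppqqpq$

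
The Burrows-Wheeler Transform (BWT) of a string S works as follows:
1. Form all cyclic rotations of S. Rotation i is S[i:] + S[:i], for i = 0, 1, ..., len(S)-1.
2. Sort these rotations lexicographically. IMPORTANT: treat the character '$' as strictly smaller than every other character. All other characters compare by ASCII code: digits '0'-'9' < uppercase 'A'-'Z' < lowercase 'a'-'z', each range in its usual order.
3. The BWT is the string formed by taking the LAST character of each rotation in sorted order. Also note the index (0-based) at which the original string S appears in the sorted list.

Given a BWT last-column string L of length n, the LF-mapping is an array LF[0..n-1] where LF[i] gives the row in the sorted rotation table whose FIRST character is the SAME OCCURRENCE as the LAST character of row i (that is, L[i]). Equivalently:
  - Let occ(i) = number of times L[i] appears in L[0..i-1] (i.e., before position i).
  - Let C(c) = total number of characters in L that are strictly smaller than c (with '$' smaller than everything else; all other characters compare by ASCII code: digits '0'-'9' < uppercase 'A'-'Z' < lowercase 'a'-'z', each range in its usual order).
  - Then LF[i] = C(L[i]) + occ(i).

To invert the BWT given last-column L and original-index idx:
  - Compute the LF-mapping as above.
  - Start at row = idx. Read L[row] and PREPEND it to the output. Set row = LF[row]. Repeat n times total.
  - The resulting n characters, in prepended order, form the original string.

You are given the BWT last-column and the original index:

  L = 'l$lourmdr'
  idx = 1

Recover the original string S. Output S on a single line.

Answer: drumroll$

Derivation:
LF mapping: 2 0 3 5 8 6 4 1 7
Walk LF starting at row 1, prepending L[row]:
  step 1: row=1, L[1]='$', prepend. Next row=LF[1]=0
  step 2: row=0, L[0]='l', prepend. Next row=LF[0]=2
  step 3: row=2, L[2]='l', prepend. Next row=LF[2]=3
  step 4: row=3, L[3]='o', prepend. Next row=LF[3]=5
  step 5: row=5, L[5]='r', prepend. Next row=LF[5]=6
  step 6: row=6, L[6]='m', prepend. Next row=LF[6]=4
  step 7: row=4, L[4]='u', prepend. Next row=LF[4]=8
  step 8: row=8, L[8]='r', prepend. Next row=LF[8]=7
  step 9: row=7, L[7]='d', prepend. Next row=LF[7]=1
Reversed output: drumroll$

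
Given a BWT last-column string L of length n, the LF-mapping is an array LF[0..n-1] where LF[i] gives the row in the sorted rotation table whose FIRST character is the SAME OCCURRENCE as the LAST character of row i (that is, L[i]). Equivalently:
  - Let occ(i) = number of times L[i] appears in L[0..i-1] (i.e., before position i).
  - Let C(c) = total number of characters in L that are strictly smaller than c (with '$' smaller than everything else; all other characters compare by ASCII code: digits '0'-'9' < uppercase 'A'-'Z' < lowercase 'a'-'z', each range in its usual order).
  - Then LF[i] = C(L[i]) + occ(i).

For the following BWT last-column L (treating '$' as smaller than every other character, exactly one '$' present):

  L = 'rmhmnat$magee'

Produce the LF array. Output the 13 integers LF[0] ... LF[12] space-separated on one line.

Char counts: '$':1, 'a':2, 'e':2, 'g':1, 'h':1, 'm':3, 'n':1, 'r':1, 't':1
C (first-col start): C('$')=0, C('a')=1, C('e')=3, C('g')=5, C('h')=6, C('m')=7, C('n')=10, C('r')=11, C('t')=12
L[0]='r': occ=0, LF[0]=C('r')+0=11+0=11
L[1]='m': occ=0, LF[1]=C('m')+0=7+0=7
L[2]='h': occ=0, LF[2]=C('h')+0=6+0=6
L[3]='m': occ=1, LF[3]=C('m')+1=7+1=8
L[4]='n': occ=0, LF[4]=C('n')+0=10+0=10
L[5]='a': occ=0, LF[5]=C('a')+0=1+0=1
L[6]='t': occ=0, LF[6]=C('t')+0=12+0=12
L[7]='$': occ=0, LF[7]=C('$')+0=0+0=0
L[8]='m': occ=2, LF[8]=C('m')+2=7+2=9
L[9]='a': occ=1, LF[9]=C('a')+1=1+1=2
L[10]='g': occ=0, LF[10]=C('g')+0=5+0=5
L[11]='e': occ=0, LF[11]=C('e')+0=3+0=3
L[12]='e': occ=1, LF[12]=C('e')+1=3+1=4

Answer: 11 7 6 8 10 1 12 0 9 2 5 3 4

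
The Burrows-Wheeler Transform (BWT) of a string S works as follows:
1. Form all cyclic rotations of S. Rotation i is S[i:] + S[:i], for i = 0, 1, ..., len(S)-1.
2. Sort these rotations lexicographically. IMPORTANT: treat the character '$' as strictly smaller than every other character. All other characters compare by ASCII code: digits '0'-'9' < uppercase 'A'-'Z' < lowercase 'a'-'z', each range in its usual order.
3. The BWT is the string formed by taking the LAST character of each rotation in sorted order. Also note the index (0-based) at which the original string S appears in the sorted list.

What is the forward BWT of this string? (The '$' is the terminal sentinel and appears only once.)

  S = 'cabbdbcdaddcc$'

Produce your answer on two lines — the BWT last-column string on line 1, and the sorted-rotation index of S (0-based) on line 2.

All 14 rotations (rotation i = S[i:]+S[:i]):
  rot[0] = cabbdbcdaddcc$
  rot[1] = abbdbcdaddcc$c
  rot[2] = bbdbcdaddcc$ca
  rot[3] = bdbcdaddcc$cab
  rot[4] = dbcdaddcc$cabb
  rot[5] = bcdaddcc$cabbd
  rot[6] = cdaddcc$cabbdb
  rot[7] = daddcc$cabbdbc
  rot[8] = addcc$cabbdbcd
  rot[9] = ddcc$cabbdbcda
  rot[10] = dcc$cabbdbcdad
  rot[11] = cc$cabbdbcdadd
  rot[12] = c$cabbdbcdaddc
  rot[13] = $cabbdbcdaddcc
Sorted (with $ < everything):
  sorted[0] = $cabbdbcdaddcc  (last char: 'c')
  sorted[1] = abbdbcdaddcc$c  (last char: 'c')
  sorted[2] = addcc$cabbdbcd  (last char: 'd')
  sorted[3] = bbdbcdaddcc$ca  (last char: 'a')
  sorted[4] = bcdaddcc$cabbd  (last char: 'd')
  sorted[5] = bdbcdaddcc$cab  (last char: 'b')
  sorted[6] = c$cabbdbcdaddc  (last char: 'c')
  sorted[7] = cabbdbcdaddcc$  (last char: '$')
  sorted[8] = cc$cabbdbcdadd  (last char: 'd')
  sorted[9] = cdaddcc$cabbdb  (last char: 'b')
  sorted[10] = daddcc$cabbdbc  (last char: 'c')
  sorted[11] = dbcdaddcc$cabb  (last char: 'b')
  sorted[12] = dcc$cabbdbcdad  (last char: 'd')
  sorted[13] = ddcc$cabbdbcda  (last char: 'a')
Last column: ccdadbc$dbcbda
Original string S is at sorted index 7

Answer: ccdadbc$dbcbda
7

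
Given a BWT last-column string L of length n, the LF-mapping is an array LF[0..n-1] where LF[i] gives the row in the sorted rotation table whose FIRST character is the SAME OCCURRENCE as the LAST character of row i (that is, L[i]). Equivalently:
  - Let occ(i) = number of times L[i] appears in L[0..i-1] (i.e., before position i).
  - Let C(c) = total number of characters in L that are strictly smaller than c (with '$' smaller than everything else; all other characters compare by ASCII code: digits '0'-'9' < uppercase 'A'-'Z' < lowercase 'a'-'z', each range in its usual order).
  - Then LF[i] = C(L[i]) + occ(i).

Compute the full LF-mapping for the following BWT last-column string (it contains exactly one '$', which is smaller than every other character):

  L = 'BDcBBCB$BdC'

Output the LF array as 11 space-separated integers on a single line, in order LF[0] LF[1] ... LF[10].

Answer: 1 8 9 2 3 6 4 0 5 10 7

Derivation:
Char counts: '$':1, 'B':5, 'C':2, 'D':1, 'c':1, 'd':1
C (first-col start): C('$')=0, C('B')=1, C('C')=6, C('D')=8, C('c')=9, C('d')=10
L[0]='B': occ=0, LF[0]=C('B')+0=1+0=1
L[1]='D': occ=0, LF[1]=C('D')+0=8+0=8
L[2]='c': occ=0, LF[2]=C('c')+0=9+0=9
L[3]='B': occ=1, LF[3]=C('B')+1=1+1=2
L[4]='B': occ=2, LF[4]=C('B')+2=1+2=3
L[5]='C': occ=0, LF[5]=C('C')+0=6+0=6
L[6]='B': occ=3, LF[6]=C('B')+3=1+3=4
L[7]='$': occ=0, LF[7]=C('$')+0=0+0=0
L[8]='B': occ=4, LF[8]=C('B')+4=1+4=5
L[9]='d': occ=0, LF[9]=C('d')+0=10+0=10
L[10]='C': occ=1, LF[10]=C('C')+1=6+1=7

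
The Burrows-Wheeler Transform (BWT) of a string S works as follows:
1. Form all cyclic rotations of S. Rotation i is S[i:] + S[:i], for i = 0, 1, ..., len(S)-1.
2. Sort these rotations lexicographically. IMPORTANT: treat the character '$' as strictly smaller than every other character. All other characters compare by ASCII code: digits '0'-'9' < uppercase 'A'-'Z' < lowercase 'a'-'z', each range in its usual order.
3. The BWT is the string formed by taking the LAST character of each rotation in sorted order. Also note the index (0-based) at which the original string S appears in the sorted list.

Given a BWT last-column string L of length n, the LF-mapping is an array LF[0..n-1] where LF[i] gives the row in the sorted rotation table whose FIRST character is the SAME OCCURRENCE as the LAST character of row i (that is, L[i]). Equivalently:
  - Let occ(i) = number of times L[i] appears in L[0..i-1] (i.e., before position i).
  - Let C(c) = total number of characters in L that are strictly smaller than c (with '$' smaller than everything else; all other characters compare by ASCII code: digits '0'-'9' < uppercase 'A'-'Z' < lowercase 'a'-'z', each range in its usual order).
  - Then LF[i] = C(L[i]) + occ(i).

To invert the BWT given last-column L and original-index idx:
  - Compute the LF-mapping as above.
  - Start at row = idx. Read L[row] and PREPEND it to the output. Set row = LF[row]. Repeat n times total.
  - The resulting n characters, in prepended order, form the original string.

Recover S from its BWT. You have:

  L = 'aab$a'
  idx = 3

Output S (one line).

LF mapping: 1 2 4 0 3
Walk LF starting at row 3, prepending L[row]:
  step 1: row=3, L[3]='$', prepend. Next row=LF[3]=0
  step 2: row=0, L[0]='a', prepend. Next row=LF[0]=1
  step 3: row=1, L[1]='a', prepend. Next row=LF[1]=2
  step 4: row=2, L[2]='b', prepend. Next row=LF[2]=4
  step 5: row=4, L[4]='a', prepend. Next row=LF[4]=3
Reversed output: abaa$

Answer: abaa$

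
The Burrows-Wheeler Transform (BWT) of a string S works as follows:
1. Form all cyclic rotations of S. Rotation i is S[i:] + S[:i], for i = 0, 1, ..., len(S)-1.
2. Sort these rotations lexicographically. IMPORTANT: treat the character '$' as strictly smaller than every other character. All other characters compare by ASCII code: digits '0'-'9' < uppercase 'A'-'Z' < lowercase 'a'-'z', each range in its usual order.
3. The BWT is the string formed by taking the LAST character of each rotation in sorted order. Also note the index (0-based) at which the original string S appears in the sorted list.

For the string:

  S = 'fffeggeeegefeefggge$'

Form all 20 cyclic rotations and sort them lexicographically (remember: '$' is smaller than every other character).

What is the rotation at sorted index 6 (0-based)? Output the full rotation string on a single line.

All 20 rotations (rotation i = S[i:]+S[:i]):
  rot[0] = fffeggeeegefeefggge$
  rot[1] = ffeggeeegefeefggge$f
  rot[2] = feggeeegefeefggge$ff
  rot[3] = eggeeegefeefggge$fff
  rot[4] = ggeeegefeefggge$fffe
  rot[5] = geeegefeefggge$fffeg
  rot[6] = eeegefeefggge$fffegg
  rot[7] = eegefeefggge$fffegge
  rot[8] = egefeefggge$fffeggee
  rot[9] = gefeefggge$fffeggeee
  rot[10] = efeefggge$fffeggeeeg
  rot[11] = feefggge$fffeggeeege
  rot[12] = eefggge$fffeggeeegef
  rot[13] = efggge$fffeggeeegefe
  rot[14] = fggge$fffeggeeegefee
  rot[15] = ggge$fffeggeeegefeef
  rot[16] = gge$fffeggeeegefeefg
  rot[17] = ge$fffeggeeegefeefgg
  rot[18] = e$fffeggeeegefeefggg
  rot[19] = $fffeggeeegefeefggge
Sorted (with $ < everything):
  sorted[0] = $fffeggeeegefeefggge
  sorted[1] = e$fffeggeeegefeefggg
  sorted[2] = eeegefeefggge$fffegg
  sorted[3] = eefggge$fffeggeeegef
  sorted[4] = eegefeefggge$fffegge
  sorted[5] = efeefggge$fffeggeeeg
  sorted[6] = efggge$fffeggeeegefe
  sorted[7] = egefeefggge$fffeggee
  sorted[8] = eggeeegefeefggge$fff
  sorted[9] = feefggge$fffeggeeege
  sorted[10] = feggeeegefeefggge$ff
  sorted[11] = ffeggeeegefeefggge$f
  sorted[12] = fffeggeeegefeefggge$
  sorted[13] = fggge$fffeggeeegefee
  sorted[14] = ge$fffeggeeegefeefgg
  sorted[15] = geeegefeefggge$fffeg
  sorted[16] = gefeefggge$fffeggeee
  sorted[17] = gge$fffeggeeegefeefg
  sorted[18] = ggeeegefeefggge$fffe
  sorted[19] = ggge$fffeggeeegefeef
sorted[6] = efggge$fffeggeeegefe

Answer: efggge$fffeggeeegefe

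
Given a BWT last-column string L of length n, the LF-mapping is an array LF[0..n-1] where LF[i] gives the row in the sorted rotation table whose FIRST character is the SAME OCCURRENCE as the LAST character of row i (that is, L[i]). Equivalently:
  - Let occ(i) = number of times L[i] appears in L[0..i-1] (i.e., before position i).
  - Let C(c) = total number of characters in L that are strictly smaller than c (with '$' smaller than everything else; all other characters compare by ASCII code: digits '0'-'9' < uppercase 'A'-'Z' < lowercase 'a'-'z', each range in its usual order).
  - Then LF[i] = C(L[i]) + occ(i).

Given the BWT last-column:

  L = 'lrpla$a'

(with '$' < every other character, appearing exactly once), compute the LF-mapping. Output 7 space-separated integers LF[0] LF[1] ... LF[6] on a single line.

Char counts: '$':1, 'a':2, 'l':2, 'p':1, 'r':1
C (first-col start): C('$')=0, C('a')=1, C('l')=3, C('p')=5, C('r')=6
L[0]='l': occ=0, LF[0]=C('l')+0=3+0=3
L[1]='r': occ=0, LF[1]=C('r')+0=6+0=6
L[2]='p': occ=0, LF[2]=C('p')+0=5+0=5
L[3]='l': occ=1, LF[3]=C('l')+1=3+1=4
L[4]='a': occ=0, LF[4]=C('a')+0=1+0=1
L[5]='$': occ=0, LF[5]=C('$')+0=0+0=0
L[6]='a': occ=1, LF[6]=C('a')+1=1+1=2

Answer: 3 6 5 4 1 0 2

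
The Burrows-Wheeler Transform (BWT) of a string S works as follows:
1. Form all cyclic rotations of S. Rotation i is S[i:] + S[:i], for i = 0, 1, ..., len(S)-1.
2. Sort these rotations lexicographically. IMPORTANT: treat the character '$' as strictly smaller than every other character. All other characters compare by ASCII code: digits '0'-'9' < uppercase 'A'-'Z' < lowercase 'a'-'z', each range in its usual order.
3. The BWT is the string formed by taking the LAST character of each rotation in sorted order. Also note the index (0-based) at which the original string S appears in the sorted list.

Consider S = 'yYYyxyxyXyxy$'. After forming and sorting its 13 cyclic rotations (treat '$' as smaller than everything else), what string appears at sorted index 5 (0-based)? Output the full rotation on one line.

Answer: xyXyxy$yYYyxy

Derivation:
All 13 rotations (rotation i = S[i:]+S[:i]):
  rot[0] = yYYyxyxyXyxy$
  rot[1] = YYyxyxyXyxy$y
  rot[2] = YyxyxyXyxy$yY
  rot[3] = yxyxyXyxy$yYY
  rot[4] = xyxyXyxy$yYYy
  rot[5] = yxyXyxy$yYYyx
  rot[6] = xyXyxy$yYYyxy
  rot[7] = yXyxy$yYYyxyx
  rot[8] = Xyxy$yYYyxyxy
  rot[9] = yxy$yYYyxyxyX
  rot[10] = xy$yYYyxyxyXy
  rot[11] = y$yYYyxyxyXyx
  rot[12] = $yYYyxyxyXyxy
Sorted (with $ < everything):
  sorted[0] = $yYYyxyxyXyxy
  sorted[1] = Xyxy$yYYyxyxy
  sorted[2] = YYyxyxyXyxy$y
  sorted[3] = YyxyxyXyxy$yY
  sorted[4] = xy$yYYyxyxyXy
  sorted[5] = xyXyxy$yYYyxy
  sorted[6] = xyxyXyxy$yYYy
  sorted[7] = y$yYYyxyxyXyx
  sorted[8] = yXyxy$yYYyxyx
  sorted[9] = yYYyxyxyXyxy$
  sorted[10] = yxy$yYYyxyxyX
  sorted[11] = yxyXyxy$yYYyx
  sorted[12] = yxyxyXyxy$yYY
sorted[5] = xyXyxy$yYYyxy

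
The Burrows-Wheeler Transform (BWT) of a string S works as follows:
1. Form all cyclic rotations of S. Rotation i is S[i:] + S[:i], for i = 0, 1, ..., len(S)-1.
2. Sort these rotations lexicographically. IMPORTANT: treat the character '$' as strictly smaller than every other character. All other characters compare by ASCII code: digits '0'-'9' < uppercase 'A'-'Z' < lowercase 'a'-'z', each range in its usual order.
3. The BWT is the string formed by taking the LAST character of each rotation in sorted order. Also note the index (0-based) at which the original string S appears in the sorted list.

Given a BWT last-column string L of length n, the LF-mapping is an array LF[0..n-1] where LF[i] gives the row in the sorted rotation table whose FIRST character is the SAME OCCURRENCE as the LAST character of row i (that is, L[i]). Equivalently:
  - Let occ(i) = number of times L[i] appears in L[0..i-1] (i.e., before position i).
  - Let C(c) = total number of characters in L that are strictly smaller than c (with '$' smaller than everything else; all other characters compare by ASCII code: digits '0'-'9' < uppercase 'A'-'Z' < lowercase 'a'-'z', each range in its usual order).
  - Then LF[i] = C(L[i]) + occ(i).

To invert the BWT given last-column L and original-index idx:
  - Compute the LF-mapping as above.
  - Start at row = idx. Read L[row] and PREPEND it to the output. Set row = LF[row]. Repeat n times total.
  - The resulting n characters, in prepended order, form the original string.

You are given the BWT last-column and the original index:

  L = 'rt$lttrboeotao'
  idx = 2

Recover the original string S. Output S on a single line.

LF mapping: 8 10 0 4 11 12 9 2 5 3 6 13 1 7
Walk LF starting at row 2, prepending L[row]:
  step 1: row=2, L[2]='$', prepend. Next row=LF[2]=0
  step 2: row=0, L[0]='r', prepend. Next row=LF[0]=8
  step 3: row=8, L[8]='o', prepend. Next row=LF[8]=5
  step 4: row=5, L[5]='t', prepend. Next row=LF[5]=12
  step 5: row=12, L[12]='a', prepend. Next row=LF[12]=1
  step 6: row=1, L[1]='t', prepend. Next row=LF[1]=10
  step 7: row=10, L[10]='o', prepend. Next row=LF[10]=6
  step 8: row=6, L[6]='r', prepend. Next row=LF[6]=9
  step 9: row=9, L[9]='e', prepend. Next row=LF[9]=3
  step 10: row=3, L[3]='l', prepend. Next row=LF[3]=4
  step 11: row=4, L[4]='t', prepend. Next row=LF[4]=11
  step 12: row=11, L[11]='t', prepend. Next row=LF[11]=13
  step 13: row=13, L[13]='o', prepend. Next row=LF[13]=7
  step 14: row=7, L[7]='b', prepend. Next row=LF[7]=2
Reversed output: bottlerotator$

Answer: bottlerotator$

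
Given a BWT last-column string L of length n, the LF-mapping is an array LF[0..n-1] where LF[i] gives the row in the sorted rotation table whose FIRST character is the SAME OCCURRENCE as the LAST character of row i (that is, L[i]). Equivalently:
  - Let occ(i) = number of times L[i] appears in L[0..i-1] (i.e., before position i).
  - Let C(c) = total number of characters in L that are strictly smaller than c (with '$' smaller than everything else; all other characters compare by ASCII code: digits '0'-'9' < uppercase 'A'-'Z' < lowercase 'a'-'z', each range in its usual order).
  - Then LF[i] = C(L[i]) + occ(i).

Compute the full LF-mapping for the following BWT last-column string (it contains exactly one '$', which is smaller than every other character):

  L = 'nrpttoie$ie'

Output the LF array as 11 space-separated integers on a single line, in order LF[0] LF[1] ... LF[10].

Answer: 5 8 7 9 10 6 3 1 0 4 2

Derivation:
Char counts: '$':1, 'e':2, 'i':2, 'n':1, 'o':1, 'p':1, 'r':1, 't':2
C (first-col start): C('$')=0, C('e')=1, C('i')=3, C('n')=5, C('o')=6, C('p')=7, C('r')=8, C('t')=9
L[0]='n': occ=0, LF[0]=C('n')+0=5+0=5
L[1]='r': occ=0, LF[1]=C('r')+0=8+0=8
L[2]='p': occ=0, LF[2]=C('p')+0=7+0=7
L[3]='t': occ=0, LF[3]=C('t')+0=9+0=9
L[4]='t': occ=1, LF[4]=C('t')+1=9+1=10
L[5]='o': occ=0, LF[5]=C('o')+0=6+0=6
L[6]='i': occ=0, LF[6]=C('i')+0=3+0=3
L[7]='e': occ=0, LF[7]=C('e')+0=1+0=1
L[8]='$': occ=0, LF[8]=C('$')+0=0+0=0
L[9]='i': occ=1, LF[9]=C('i')+1=3+1=4
L[10]='e': occ=1, LF[10]=C('e')+1=1+1=2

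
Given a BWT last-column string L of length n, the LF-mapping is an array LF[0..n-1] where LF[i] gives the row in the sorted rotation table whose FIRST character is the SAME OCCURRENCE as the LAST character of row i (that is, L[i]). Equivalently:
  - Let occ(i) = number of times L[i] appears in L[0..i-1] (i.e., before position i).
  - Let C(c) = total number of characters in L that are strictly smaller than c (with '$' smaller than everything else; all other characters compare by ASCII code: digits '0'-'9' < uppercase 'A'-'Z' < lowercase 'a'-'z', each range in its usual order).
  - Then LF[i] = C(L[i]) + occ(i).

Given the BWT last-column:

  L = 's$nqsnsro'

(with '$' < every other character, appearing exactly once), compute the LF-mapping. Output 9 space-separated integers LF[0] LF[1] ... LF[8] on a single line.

Char counts: '$':1, 'n':2, 'o':1, 'q':1, 'r':1, 's':3
C (first-col start): C('$')=0, C('n')=1, C('o')=3, C('q')=4, C('r')=5, C('s')=6
L[0]='s': occ=0, LF[0]=C('s')+0=6+0=6
L[1]='$': occ=0, LF[1]=C('$')+0=0+0=0
L[2]='n': occ=0, LF[2]=C('n')+0=1+0=1
L[3]='q': occ=0, LF[3]=C('q')+0=4+0=4
L[4]='s': occ=1, LF[4]=C('s')+1=6+1=7
L[5]='n': occ=1, LF[5]=C('n')+1=1+1=2
L[6]='s': occ=2, LF[6]=C('s')+2=6+2=8
L[7]='r': occ=0, LF[7]=C('r')+0=5+0=5
L[8]='o': occ=0, LF[8]=C('o')+0=3+0=3

Answer: 6 0 1 4 7 2 8 5 3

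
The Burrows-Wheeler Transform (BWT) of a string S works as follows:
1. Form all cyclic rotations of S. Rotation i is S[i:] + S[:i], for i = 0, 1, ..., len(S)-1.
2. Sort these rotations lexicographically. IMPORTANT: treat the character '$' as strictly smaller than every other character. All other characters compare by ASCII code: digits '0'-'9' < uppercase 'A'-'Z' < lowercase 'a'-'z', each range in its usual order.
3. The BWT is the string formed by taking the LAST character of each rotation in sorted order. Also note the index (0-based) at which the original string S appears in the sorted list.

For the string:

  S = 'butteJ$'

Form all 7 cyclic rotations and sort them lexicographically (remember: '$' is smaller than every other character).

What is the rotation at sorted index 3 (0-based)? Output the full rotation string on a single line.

All 7 rotations (rotation i = S[i:]+S[:i]):
  rot[0] = butteJ$
  rot[1] = utteJ$b
  rot[2] = tteJ$bu
  rot[3] = teJ$but
  rot[4] = eJ$butt
  rot[5] = J$butte
  rot[6] = $butteJ
Sorted (with $ < everything):
  sorted[0] = $butteJ
  sorted[1] = J$butte
  sorted[2] = butteJ$
  sorted[3] = eJ$butt
  sorted[4] = teJ$but
  sorted[5] = tteJ$bu
  sorted[6] = utteJ$b
sorted[3] = eJ$butt

Answer: eJ$butt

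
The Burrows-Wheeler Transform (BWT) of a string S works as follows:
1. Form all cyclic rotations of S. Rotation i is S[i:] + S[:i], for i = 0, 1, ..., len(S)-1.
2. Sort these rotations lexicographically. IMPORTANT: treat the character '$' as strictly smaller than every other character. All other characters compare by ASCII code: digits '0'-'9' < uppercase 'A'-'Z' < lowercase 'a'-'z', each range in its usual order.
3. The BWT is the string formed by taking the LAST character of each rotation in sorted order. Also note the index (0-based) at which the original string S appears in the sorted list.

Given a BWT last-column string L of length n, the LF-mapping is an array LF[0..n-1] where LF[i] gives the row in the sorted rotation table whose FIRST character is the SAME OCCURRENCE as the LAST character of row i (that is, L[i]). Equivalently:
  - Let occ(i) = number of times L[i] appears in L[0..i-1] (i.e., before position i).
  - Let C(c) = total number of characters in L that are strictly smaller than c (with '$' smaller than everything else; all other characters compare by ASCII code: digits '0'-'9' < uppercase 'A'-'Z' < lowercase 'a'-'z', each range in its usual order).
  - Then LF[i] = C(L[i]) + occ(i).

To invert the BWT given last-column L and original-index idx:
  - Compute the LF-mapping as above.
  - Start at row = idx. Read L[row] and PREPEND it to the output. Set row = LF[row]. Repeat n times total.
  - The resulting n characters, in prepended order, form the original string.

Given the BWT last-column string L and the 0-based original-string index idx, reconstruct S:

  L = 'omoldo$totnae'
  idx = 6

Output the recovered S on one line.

Answer: noodletomato$

Derivation:
LF mapping: 7 5 8 4 2 9 0 11 10 12 6 1 3
Walk LF starting at row 6, prepending L[row]:
  step 1: row=6, L[6]='$', prepend. Next row=LF[6]=0
  step 2: row=0, L[0]='o', prepend. Next row=LF[0]=7
  step 3: row=7, L[7]='t', prepend. Next row=LF[7]=11
  step 4: row=11, L[11]='a', prepend. Next row=LF[11]=1
  step 5: row=1, L[1]='m', prepend. Next row=LF[1]=5
  step 6: row=5, L[5]='o', prepend. Next row=LF[5]=9
  step 7: row=9, L[9]='t', prepend. Next row=LF[9]=12
  step 8: row=12, L[12]='e', prepend. Next row=LF[12]=3
  step 9: row=3, L[3]='l', prepend. Next row=LF[3]=4
  step 10: row=4, L[4]='d', prepend. Next row=LF[4]=2
  step 11: row=2, L[2]='o', prepend. Next row=LF[2]=8
  step 12: row=8, L[8]='o', prepend. Next row=LF[8]=10
  step 13: row=10, L[10]='n', prepend. Next row=LF[10]=6
Reversed output: noodletomato$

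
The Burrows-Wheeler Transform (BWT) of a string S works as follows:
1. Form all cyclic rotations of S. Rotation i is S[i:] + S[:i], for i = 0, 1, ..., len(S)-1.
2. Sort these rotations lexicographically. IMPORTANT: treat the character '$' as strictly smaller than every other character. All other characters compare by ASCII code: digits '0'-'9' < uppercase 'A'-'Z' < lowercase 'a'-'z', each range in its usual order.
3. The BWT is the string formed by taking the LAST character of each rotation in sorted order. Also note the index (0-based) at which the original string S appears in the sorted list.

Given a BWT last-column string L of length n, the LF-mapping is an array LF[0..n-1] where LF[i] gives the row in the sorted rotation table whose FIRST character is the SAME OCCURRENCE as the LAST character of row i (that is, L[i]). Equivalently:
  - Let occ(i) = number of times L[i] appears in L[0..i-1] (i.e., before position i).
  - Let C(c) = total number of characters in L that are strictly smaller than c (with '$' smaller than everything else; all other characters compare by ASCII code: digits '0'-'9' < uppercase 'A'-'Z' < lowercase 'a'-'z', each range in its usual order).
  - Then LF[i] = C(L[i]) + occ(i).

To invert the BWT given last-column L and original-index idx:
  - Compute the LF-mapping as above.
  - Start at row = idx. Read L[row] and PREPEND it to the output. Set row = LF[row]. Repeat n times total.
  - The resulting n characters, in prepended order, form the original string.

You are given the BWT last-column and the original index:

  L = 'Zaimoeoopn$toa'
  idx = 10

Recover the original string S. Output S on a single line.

Answer: onomatopoeiaZ$

Derivation:
LF mapping: 1 2 5 6 8 4 9 10 12 7 0 13 11 3
Walk LF starting at row 10, prepending L[row]:
  step 1: row=10, L[10]='$', prepend. Next row=LF[10]=0
  step 2: row=0, L[0]='Z', prepend. Next row=LF[0]=1
  step 3: row=1, L[1]='a', prepend. Next row=LF[1]=2
  step 4: row=2, L[2]='i', prepend. Next row=LF[2]=5
  step 5: row=5, L[5]='e', prepend. Next row=LF[5]=4
  step 6: row=4, L[4]='o', prepend. Next row=LF[4]=8
  step 7: row=8, L[8]='p', prepend. Next row=LF[8]=12
  step 8: row=12, L[12]='o', prepend. Next row=LF[12]=11
  step 9: row=11, L[11]='t', prepend. Next row=LF[11]=13
  step 10: row=13, L[13]='a', prepend. Next row=LF[13]=3
  step 11: row=3, L[3]='m', prepend. Next row=LF[3]=6
  step 12: row=6, L[6]='o', prepend. Next row=LF[6]=9
  step 13: row=9, L[9]='n', prepend. Next row=LF[9]=7
  step 14: row=7, L[7]='o', prepend. Next row=LF[7]=10
Reversed output: onomatopoeiaZ$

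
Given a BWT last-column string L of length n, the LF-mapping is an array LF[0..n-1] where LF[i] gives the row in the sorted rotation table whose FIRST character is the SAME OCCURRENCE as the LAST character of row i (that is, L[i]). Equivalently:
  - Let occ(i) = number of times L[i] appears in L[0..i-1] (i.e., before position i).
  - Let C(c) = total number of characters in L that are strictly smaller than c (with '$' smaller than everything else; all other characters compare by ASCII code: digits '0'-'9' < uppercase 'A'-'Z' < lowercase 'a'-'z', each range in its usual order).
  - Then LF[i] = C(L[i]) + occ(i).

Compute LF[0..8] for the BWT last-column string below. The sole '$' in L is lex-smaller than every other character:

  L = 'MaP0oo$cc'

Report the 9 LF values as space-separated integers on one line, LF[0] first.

Answer: 2 4 3 1 7 8 0 5 6

Derivation:
Char counts: '$':1, '0':1, 'M':1, 'P':1, 'a':1, 'c':2, 'o':2
C (first-col start): C('$')=0, C('0')=1, C('M')=2, C('P')=3, C('a')=4, C('c')=5, C('o')=7
L[0]='M': occ=0, LF[0]=C('M')+0=2+0=2
L[1]='a': occ=0, LF[1]=C('a')+0=4+0=4
L[2]='P': occ=0, LF[2]=C('P')+0=3+0=3
L[3]='0': occ=0, LF[3]=C('0')+0=1+0=1
L[4]='o': occ=0, LF[4]=C('o')+0=7+0=7
L[5]='o': occ=1, LF[5]=C('o')+1=7+1=8
L[6]='$': occ=0, LF[6]=C('$')+0=0+0=0
L[7]='c': occ=0, LF[7]=C('c')+0=5+0=5
L[8]='c': occ=1, LF[8]=C('c')+1=5+1=6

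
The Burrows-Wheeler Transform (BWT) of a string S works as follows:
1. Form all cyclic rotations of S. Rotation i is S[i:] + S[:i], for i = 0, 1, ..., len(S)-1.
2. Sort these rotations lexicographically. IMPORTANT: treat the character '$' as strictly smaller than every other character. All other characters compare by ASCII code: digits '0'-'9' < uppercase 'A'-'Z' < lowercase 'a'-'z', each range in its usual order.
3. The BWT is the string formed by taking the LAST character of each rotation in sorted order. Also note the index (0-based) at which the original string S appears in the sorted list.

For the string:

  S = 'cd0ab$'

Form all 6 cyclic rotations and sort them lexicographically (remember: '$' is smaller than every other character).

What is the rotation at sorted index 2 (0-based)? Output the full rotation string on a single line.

Answer: ab$cd0

Derivation:
All 6 rotations (rotation i = S[i:]+S[:i]):
  rot[0] = cd0ab$
  rot[1] = d0ab$c
  rot[2] = 0ab$cd
  rot[3] = ab$cd0
  rot[4] = b$cd0a
  rot[5] = $cd0ab
Sorted (with $ < everything):
  sorted[0] = $cd0ab
  sorted[1] = 0ab$cd
  sorted[2] = ab$cd0
  sorted[3] = b$cd0a
  sorted[4] = cd0ab$
  sorted[5] = d0ab$c
sorted[2] = ab$cd0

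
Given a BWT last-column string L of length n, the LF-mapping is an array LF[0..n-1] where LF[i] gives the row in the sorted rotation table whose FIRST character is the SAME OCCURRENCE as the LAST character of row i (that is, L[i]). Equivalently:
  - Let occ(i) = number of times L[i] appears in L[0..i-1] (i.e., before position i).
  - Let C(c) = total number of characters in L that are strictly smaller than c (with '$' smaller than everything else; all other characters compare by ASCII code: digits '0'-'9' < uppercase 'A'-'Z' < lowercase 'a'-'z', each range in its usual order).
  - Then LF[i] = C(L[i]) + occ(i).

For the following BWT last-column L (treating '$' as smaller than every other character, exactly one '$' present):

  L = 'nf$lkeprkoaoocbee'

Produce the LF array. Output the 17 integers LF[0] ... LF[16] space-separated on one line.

Char counts: '$':1, 'a':1, 'b':1, 'c':1, 'e':3, 'f':1, 'k':2, 'l':1, 'n':1, 'o':3, 'p':1, 'r':1
C (first-col start): C('$')=0, C('a')=1, C('b')=2, C('c')=3, C('e')=4, C('f')=7, C('k')=8, C('l')=10, C('n')=11, C('o')=12, C('p')=15, C('r')=16
L[0]='n': occ=0, LF[0]=C('n')+0=11+0=11
L[1]='f': occ=0, LF[1]=C('f')+0=7+0=7
L[2]='$': occ=0, LF[2]=C('$')+0=0+0=0
L[3]='l': occ=0, LF[3]=C('l')+0=10+0=10
L[4]='k': occ=0, LF[4]=C('k')+0=8+0=8
L[5]='e': occ=0, LF[5]=C('e')+0=4+0=4
L[6]='p': occ=0, LF[6]=C('p')+0=15+0=15
L[7]='r': occ=0, LF[7]=C('r')+0=16+0=16
L[8]='k': occ=1, LF[8]=C('k')+1=8+1=9
L[9]='o': occ=0, LF[9]=C('o')+0=12+0=12
L[10]='a': occ=0, LF[10]=C('a')+0=1+0=1
L[11]='o': occ=1, LF[11]=C('o')+1=12+1=13
L[12]='o': occ=2, LF[12]=C('o')+2=12+2=14
L[13]='c': occ=0, LF[13]=C('c')+0=3+0=3
L[14]='b': occ=0, LF[14]=C('b')+0=2+0=2
L[15]='e': occ=1, LF[15]=C('e')+1=4+1=5
L[16]='e': occ=2, LF[16]=C('e')+2=4+2=6

Answer: 11 7 0 10 8 4 15 16 9 12 1 13 14 3 2 5 6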